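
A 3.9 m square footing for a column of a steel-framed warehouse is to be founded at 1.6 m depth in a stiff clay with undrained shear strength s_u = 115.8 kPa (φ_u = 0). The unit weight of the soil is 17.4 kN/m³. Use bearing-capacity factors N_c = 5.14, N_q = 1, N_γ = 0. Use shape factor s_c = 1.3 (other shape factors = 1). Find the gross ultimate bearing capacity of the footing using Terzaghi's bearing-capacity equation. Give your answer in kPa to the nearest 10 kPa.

q = γ·D_f = 17.4 × 1.6 = 27.84 kPa.
c·N_c·s_c = 115.8 × 5.14 × 1.3 = 773.78 kPa
q·N_q = 27.84 × 1 = 27.84 kPa
q_ult = 773.78 + 27.84 = 801.62 kPa.

q_ult ≈ 800 kPa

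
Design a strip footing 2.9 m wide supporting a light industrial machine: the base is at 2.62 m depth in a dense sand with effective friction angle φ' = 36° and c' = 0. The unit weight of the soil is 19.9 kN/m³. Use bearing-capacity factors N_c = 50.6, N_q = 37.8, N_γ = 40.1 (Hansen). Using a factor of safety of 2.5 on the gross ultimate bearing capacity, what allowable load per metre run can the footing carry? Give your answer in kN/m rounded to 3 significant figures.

Overburden at base level: q = 19.9 × 2.62 = 52.138 kPa.
Surcharge term q·N_q = 52.138 × 37.8 = 1970.8 kPa; self-weight term 0.5·γ·B·N_γ = 0.5 × 19.9 × 2.9 × 40.1 = 1157.1 kPa.
q_ult = 1970.8 + 1157.1 = 3127.9 kPa.
Gross allowable pressure q_all = 3127.9 / 2.5 = 1251.2 kPa.
Allowable wall load = q_all × B = 1251.2 × 2.9 = 3628.4 kN per metre run.

≈ 3630 kN/m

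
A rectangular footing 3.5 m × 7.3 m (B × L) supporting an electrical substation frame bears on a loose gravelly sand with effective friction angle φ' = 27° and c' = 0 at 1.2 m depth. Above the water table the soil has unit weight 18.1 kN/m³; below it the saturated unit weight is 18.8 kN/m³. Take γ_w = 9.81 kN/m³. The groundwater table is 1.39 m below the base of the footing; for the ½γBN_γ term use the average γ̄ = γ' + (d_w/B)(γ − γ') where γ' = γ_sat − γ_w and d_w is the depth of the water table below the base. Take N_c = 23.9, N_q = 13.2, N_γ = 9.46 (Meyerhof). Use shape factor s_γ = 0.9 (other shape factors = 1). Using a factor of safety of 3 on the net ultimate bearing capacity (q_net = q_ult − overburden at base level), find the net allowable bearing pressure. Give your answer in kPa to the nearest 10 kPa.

q_all(net) ≈ 150 kPa

Overburden at base level: q = 18.1 × 1.2 = 21.72 kPa.
The water table is 1.39 m below the base (< B = 3.5 m), so the ½γBN_γ term uses γ̄ = γ' + (d_w/B)(γ − γ') = 8.99 + (1.39/3.5)(18.1 − 8.99) = 12.608 kN/m³.
Surcharge term q·N_q = 21.72 × 13.2 = 286.7 kPa; self-weight term 0.5·γ·B·N_γ·s_γ = 0.5 × 12.608 × 3.5 × 9.46 × 0.9 = 187.85 kPa.
q_ult = 286.7 + 187.85 = 474.56 kPa.
q_net = 474.56 − 21.72 = 452.84 kPa.
q_all(net) = 452.84 / 3 = 150.95 kPa.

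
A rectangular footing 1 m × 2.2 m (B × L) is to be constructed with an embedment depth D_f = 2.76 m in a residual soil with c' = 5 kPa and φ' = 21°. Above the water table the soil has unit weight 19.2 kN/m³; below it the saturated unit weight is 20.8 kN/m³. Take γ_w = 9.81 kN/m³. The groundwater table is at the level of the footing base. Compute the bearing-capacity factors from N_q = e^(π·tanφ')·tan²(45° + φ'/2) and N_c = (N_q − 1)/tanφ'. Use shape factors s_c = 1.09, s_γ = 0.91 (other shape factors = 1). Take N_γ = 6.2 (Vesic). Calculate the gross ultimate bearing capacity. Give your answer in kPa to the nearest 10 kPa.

tan21° = 0.3839, so N_q = e^(π×0.3839)·tan²(55.5°) = 3.34 × 2.117 = 7.07.
N_c = (7.07 − 1)/tan21° = 15.81.
q = γ·D_f = 19.2 × 2.76 = 52.992 kPa.
For the ½γBN_γ term take γ' = 20.8 − 9.81 = 10.99 kN/m³ (soil below base is submerged).
c·N_c·s_c = 5 × 15.815 × 1.09 = 86.191 kPa
q·N_q = 52.992 × 7.0708 = 374.69 kPa
0.5·γ·B·N_γ·s_γ = 0.5 × 10.99 × 1 × 6.2 × 0.91 = 31.003 kPa
q_ult = 86.191 + 374.69 + 31.003 = 491.89 kPa.

q_ult ≈ 490 kPa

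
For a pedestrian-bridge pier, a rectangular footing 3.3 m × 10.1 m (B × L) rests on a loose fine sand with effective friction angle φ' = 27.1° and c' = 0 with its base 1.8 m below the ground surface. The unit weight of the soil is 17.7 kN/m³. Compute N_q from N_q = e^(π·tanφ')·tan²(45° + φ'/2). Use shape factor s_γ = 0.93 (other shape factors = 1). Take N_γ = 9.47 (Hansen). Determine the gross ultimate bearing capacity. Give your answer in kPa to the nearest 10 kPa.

q_ult ≈ 680 kPa

tan27.1° = 0.5117, so N_q = e^(π×0.5117)·tan²(58.55°) = 4.991 × 2.673 = 13.34.
q = γ·D_f = 17.7 × 1.8 = 31.86 kPa.
q·N_q = 31.86 × 13.343 = 425.1 kPa
0.5·γ·B·N_γ·s_γ = 0.5 × 17.7 × 3.3 × 9.47 × 0.93 = 257.21 kPa
q_ult = 425.1 + 257.21 = 682.32 kPa.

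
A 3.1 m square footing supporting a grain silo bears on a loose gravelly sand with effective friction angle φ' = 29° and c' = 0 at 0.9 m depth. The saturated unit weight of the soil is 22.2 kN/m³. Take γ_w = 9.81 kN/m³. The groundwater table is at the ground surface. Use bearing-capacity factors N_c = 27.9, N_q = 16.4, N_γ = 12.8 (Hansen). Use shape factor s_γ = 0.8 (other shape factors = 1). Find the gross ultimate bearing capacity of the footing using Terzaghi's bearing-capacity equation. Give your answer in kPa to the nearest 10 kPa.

q_ult ≈ 380 kPa

γ' = 22.2 − 9.81 = 12.39 kN/m³ (submerged throughout). q = 12.39 × 0.9 = 11.151 kPa; the same γ' applies in the ½γBN_γ term.
q·N_q = 11.151 × 16.4 = 182.88 kPa
0.5·γ·B·N_γ·s_γ = 0.5 × 12.39 × 3.1 × 12.8 × 0.8 = 196.65 kPa
q_ult = 182.88 + 196.65 = 379.53 kPa.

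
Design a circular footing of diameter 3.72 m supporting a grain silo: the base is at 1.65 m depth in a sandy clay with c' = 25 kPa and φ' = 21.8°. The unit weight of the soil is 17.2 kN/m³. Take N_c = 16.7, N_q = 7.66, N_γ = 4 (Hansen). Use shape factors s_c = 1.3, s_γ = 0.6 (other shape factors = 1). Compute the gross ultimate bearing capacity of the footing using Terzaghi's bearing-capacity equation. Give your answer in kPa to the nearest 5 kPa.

Overburden at base level: q = 17.2 × 1.65 = 28.38 kPa.
Cohesion term c·N_c·s_c = 25 × 16.7 × 1.3 = 542.75 kPa; surcharge term q·N_q = 28.38 × 7.66 = 217.39 kPa; self-weight term 0.5·γ·B·N_γ·s_γ = 0.5 × 17.2 × 3.72 × 4 × 0.6 = 76.781 kPa.
q_ult = 542.75 + 217.39 + 76.781 = 836.92 kPa.

q_ult ≈ 835 kPa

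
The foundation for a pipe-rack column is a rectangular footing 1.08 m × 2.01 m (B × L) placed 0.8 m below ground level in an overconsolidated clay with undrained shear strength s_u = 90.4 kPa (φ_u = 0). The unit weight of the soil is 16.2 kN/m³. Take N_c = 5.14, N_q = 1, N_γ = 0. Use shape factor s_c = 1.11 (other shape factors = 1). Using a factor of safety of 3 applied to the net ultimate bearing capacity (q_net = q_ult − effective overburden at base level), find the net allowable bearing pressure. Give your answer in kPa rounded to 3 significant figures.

q = γ·D_f = 16.2 × 0.8 = 12.96 kPa.
c·N_c·s_c = 90.4 × 5.14 × 1.11 = 515.77 kPa
q·N_q = 12.96 × 1 = 12.96 kPa
q_ult = 515.77 + 12.96 = 528.73 kPa.
Net ultimate: q_net = 528.73 − 12.96 = 515.77 kPa.
q_all(net) = 515.77 / 3 = 171.92 kPa.

q_all(net) ≈ 172 kPa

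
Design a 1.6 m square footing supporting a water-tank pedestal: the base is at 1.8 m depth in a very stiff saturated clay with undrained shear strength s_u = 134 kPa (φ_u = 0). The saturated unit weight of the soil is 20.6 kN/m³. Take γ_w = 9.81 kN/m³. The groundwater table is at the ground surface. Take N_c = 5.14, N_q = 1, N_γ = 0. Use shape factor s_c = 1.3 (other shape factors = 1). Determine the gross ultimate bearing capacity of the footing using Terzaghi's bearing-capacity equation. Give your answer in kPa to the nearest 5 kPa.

With the water table at the surface the whole profile is submerged: γ' = 20.6 − 9.81 = 10.79 kN/m³, so q = γ'·D_f = 19.422 kPa.
q_ult = c·N_c·s_c + q·N_q
     = 134 × 5.14 × 1.3 + 19.422 × 1
     = 895.39 + 19.422 = 914.81 kPa.

q_ult ≈ 915 kPa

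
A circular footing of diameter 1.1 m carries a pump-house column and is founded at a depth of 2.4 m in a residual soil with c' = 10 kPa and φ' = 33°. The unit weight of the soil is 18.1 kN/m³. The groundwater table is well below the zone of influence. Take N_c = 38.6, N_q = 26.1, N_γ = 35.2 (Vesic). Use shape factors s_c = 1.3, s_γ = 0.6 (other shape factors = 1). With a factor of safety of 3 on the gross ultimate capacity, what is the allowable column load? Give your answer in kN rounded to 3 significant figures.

q = γ·D_f = 18.1 × 2.4 = 43.44 kPa.
c·N_c·s_c = 10 × 38.6 × 1.3 = 501.8 kPa
q·N_q = 43.44 × 26.1 = 1133.8 kPa
0.5·γ·B·N_γ·s_γ = 0.5 × 18.1 × 1.1 × 35.2 × 0.6 = 210.25 kPa
q_ult = 501.8 + 1133.8 + 210.25 = 1845.8 kPa.
Gross allowable pressure q_all = 1845.8 / 3 = 615.28 kPa.
Footing area = 0.9503 m², so allowable column load = 615.28 × 0.9503 = 584.7 kN.

P_all ≈ 585 kN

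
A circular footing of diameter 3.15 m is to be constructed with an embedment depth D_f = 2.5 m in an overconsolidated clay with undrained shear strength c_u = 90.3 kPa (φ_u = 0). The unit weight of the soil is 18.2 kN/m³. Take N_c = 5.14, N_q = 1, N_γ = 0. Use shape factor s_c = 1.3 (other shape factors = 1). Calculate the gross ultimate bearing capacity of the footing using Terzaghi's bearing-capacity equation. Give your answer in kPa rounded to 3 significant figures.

q_ult ≈ 649 kPa

q = γ·D_f = 18.2 × 2.5 = 45.5 kPa.
c·N_c·s_c = 90.3 × 5.14 × 1.3 = 603.38 kPa
q·N_q = 45.5 × 1 = 45.5 kPa
q_ult = 603.38 + 45.5 = 648.88 kPa.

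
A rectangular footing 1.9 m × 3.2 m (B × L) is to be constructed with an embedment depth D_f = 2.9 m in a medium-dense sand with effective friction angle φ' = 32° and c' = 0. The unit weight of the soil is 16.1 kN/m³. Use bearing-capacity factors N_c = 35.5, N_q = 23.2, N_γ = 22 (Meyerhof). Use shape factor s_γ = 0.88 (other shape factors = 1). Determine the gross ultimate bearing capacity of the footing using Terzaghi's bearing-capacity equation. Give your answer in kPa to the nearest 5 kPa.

q = γ·D_f = 16.1 × 2.9 = 46.69 kPa.
q·N_q = 46.69 × 23.2 = 1083.2 kPa
0.5·γ·B·N_γ·s_γ = 0.5 × 16.1 × 1.9 × 22 × 0.88 = 296.11 kPa
q_ult = 1083.2 + 296.11 = 1379.3 kPa.

q_ult ≈ 1380 kPa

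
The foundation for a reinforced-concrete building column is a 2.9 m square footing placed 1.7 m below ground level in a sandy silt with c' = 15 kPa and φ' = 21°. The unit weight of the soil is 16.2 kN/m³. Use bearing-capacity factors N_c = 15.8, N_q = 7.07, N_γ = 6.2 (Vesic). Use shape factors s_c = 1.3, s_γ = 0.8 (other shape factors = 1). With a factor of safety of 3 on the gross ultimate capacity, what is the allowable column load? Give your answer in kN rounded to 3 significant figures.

P_all ≈ 1740 kN

Effective surcharge at the founding depth q = γ·D_f = 16.2 × 1.7 = 27.54 kPa.
q_ult = c·N_c·s_c + q·N_q + 0.5·γ·B·N_γ·s_γ
     = 15 × 15.8 × 1.3 + 27.54 × 7.07 + 0.5 × 16.2 × 2.9 × 6.2 × 0.8
     = 308.1 + 194.71 + 116.51 = 619.32 kPa.
Gross allowable pressure q_all = 619.32 / 3 = 206.44 kPa.
Footing area = 8.41 m², so allowable column load = 206.44 × 8.41 = 1736.2 kN.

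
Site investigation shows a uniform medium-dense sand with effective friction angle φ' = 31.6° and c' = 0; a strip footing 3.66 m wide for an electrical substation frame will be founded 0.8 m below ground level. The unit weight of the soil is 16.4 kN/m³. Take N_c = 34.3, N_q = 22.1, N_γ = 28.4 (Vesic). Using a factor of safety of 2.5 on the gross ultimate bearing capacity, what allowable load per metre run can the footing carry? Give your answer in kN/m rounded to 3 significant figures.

Overburden at base level: q = 16.4 × 0.8 = 13.12 kPa.
Surcharge term q·N_q = 13.12 × 22.1 = 289.95 kPa; self-weight term 0.5·γ·B·N_γ = 0.5 × 16.4 × 3.66 × 28.4 = 852.34 kPa.
q_ult = 289.95 + 852.34 = 1142.3 kPa.
Gross allowable pressure q_all = 1142.3 / 2.5 = 456.92 kPa.
Allowable wall load = q_all × B = 456.92 × 3.66 = 1672.3 kN per metre run.

≈ 1670 kN/m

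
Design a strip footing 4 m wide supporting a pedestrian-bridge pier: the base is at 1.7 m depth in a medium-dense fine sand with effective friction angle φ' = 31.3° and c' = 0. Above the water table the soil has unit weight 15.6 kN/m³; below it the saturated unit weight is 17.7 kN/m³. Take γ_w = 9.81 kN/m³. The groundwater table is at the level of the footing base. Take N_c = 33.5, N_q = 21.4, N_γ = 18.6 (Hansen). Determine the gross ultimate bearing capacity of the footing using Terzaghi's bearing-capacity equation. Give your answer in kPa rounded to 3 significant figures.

q_ult ≈ 861 kPa

q = γ·D_f = 15.6 × 1.7 = 26.52 kPa.
For the ½γBN_γ term take γ' = 17.7 − 9.81 = 7.89 kN/m³ (soil below base is submerged).
q·N_q = 26.52 × 21.4 = 567.53 kPa
0.5·γ·B·N_γ = 0.5 × 7.89 × 4 × 18.6 = 293.51 kPa
q_ult = 567.53 + 293.51 = 861.04 kPa.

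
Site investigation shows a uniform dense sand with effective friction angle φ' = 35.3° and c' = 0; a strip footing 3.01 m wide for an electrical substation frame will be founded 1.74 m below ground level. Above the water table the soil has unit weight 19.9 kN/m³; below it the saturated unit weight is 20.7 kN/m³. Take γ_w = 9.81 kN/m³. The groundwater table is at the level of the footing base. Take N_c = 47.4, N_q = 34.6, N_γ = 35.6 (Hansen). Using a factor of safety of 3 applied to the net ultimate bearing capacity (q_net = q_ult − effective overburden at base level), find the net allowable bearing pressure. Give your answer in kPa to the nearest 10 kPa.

q = γ·D_f = 19.9 × 1.74 = 34.626 kPa.
For the ½γBN_γ term take γ' = 20.7 − 9.81 = 10.89 kN/m³ (soil below base is submerged).
q·N_q = 34.626 × 34.6 = 1198.1 kPa
0.5·γ·B·N_γ = 0.5 × 10.89 × 3.01 × 35.6 = 583.46 kPa
q_ult = 1198.1 + 583.46 = 1781.5 kPa.
Net ultimate: q_net = 1781.5 − 34.626 = 1746.9 kPa.
q_all(net) = 1746.9 / 3 = 582.3 kPa.

q_all(net) ≈ 580 kPa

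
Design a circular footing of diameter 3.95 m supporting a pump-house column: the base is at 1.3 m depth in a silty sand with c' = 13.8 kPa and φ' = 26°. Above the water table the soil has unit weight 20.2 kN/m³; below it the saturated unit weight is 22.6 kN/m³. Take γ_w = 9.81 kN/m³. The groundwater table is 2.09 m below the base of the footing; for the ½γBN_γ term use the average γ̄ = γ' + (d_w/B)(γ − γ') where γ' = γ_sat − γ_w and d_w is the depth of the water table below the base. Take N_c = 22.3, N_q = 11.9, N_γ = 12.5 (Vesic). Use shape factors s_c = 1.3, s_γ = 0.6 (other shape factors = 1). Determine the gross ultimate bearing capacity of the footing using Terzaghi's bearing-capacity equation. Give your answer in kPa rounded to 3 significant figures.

Overburden at base level: q = 20.2 × 1.3 = 26.26 kPa.
The water table is 2.09 m below the base (< B = 3.95 m), so the ½γBN_γ term uses γ̄ = γ' + (d_w/B)(γ − γ') = 12.79 + (2.09/3.95)(20.2 − 12.79) = 16.711 kN/m³.
Cohesion term c·N_c·s_c = 13.8 × 22.3 × 1.3 = 400.06 kPa; surcharge term q·N_q = 26.26 × 11.9 = 312.49 kPa; self-weight term 0.5·γ·B·N_γ·s_γ = 0.5 × 16.711 × 3.95 × 12.5 × 0.6 = 247.53 kPa.
q_ult = 400.06 + 312.49 + 247.53 = 960.08 kPa.

q_ult ≈ 960 kPa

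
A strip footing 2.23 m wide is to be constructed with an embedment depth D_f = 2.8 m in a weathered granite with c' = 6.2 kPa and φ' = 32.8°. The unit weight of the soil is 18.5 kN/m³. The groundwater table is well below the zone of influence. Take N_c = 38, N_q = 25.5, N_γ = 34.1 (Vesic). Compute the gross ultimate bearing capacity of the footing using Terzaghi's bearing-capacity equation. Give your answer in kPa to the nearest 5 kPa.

q_ult ≈ 2260 kPa

Overburden at base level: q = 18.5 × 2.8 = 51.8 kPa.
Cohesion term c·N_c = 6.2 × 38 = 235.6 kPa; surcharge term q·N_q = 51.8 × 25.5 = 1320.9 kPa; self-weight term 0.5·γ·B·N_γ = 0.5 × 18.5 × 2.23 × 34.1 = 703.4 kPa.
q_ult = 235.6 + 1320.9 + 703.4 = 2259.9 kPa.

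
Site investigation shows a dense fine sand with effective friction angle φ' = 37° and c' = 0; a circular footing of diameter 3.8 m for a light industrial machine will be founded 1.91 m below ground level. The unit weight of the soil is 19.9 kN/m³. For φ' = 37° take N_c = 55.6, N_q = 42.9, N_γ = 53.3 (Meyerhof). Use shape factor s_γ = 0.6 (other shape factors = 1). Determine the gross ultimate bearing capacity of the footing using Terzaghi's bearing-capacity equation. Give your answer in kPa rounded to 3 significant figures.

Overburden at base level: q = 19.9 × 1.91 = 38.009 kPa.
Surcharge term q·N_q = 38.009 × 42.9 = 1630.6 kPa; self-weight term 0.5·γ·B·N_γ·s_γ = 0.5 × 19.9 × 3.8 × 53.3 × 0.6 = 1209.2 kPa.
q_ult = 1630.6 + 1209.2 = 2839.7 kPa.

q_ult ≈ 2840 kPa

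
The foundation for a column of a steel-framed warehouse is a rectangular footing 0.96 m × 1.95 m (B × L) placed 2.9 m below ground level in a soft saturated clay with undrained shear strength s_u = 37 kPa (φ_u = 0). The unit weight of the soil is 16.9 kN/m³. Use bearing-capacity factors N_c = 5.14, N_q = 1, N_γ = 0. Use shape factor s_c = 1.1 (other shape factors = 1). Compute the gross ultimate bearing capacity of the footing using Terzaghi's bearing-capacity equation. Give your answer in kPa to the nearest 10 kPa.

q_ult ≈ 260 kPa

Overburden at base level: q = 16.9 × 2.9 = 49.01 kPa.
Cohesion term c·N_c·s_c = 37 × 5.14 × 1.1 = 209.2 kPa; surcharge term q·N_q = 49.01 × 1 = 49.01 kPa.
q_ult = 209.2 + 49.01 = 258.21 kPa.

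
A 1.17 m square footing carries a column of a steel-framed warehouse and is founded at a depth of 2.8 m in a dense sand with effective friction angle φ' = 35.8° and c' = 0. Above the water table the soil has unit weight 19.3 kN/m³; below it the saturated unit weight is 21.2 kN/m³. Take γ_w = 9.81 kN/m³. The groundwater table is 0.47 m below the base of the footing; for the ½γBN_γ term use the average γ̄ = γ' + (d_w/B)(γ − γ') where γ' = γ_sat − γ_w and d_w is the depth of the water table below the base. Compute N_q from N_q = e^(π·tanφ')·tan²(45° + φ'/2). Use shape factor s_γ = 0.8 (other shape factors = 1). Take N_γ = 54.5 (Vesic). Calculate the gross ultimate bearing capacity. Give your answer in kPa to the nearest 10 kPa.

q_ult ≈ 2360 kPa

tan35.8° = 0.7212, so N_q = e^(π×0.7212)·tan²(62.9°) = 9.639 × 3.819 = 36.81.
q = γ·D_f = 19.3 × 2.8 = 54.04 kPa.
γ' = 11.39 kN/m³; averaging over the depth B below the base, γ̄ = γ' + (d_w/B)(γ − γ') = 14.568 kN/m³.
q·N_q = 54.04 × 36.808 = 1989.1 kPa
0.5·γ·B·N_γ·s_γ = 0.5 × 14.568 × 1.17 × 54.5 × 0.8 = 371.56 kPa
q_ult = 1989.1 + 371.56 = 2360.7 kPa.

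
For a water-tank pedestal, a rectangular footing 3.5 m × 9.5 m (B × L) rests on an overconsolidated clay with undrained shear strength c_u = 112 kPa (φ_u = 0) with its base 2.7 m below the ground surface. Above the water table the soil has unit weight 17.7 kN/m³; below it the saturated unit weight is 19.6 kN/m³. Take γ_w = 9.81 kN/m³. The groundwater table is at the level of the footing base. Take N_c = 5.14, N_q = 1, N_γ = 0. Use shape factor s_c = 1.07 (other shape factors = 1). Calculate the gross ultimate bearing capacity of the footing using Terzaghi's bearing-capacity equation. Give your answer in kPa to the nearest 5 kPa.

Effective surcharge at the founding depth q = γ·D_f = 17.7 × 2.7 = 47.79 kPa.
q_ult = c·N_c·s_c + q·N_q
     = 112 × 5.14 × 1.07 + 47.79 × 1
     = 615.98 + 47.79 = 663.77 kPa.

q_ult ≈ 665 kPa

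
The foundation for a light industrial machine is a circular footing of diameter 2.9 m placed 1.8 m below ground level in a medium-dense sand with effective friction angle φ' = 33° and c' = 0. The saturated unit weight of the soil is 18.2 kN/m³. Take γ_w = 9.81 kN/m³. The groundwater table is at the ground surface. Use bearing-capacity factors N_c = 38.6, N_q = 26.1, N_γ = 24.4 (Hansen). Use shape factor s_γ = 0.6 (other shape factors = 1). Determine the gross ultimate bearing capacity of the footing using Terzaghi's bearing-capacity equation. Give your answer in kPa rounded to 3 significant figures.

q_ult ≈ 572 kPa

γ' = 18.2 − 9.81 = 8.39 kN/m³ (submerged throughout). q = 8.39 × 1.8 = 15.102 kPa; the same γ' applies in the ½γBN_γ term.
q·N_q = 15.102 × 26.1 = 394.16 kPa
0.5·γ·B·N_γ·s_γ = 0.5 × 8.39 × 2.9 × 24.4 × 0.6 = 178.1 kPa
q_ult = 394.16 + 178.1 = 572.27 kPa.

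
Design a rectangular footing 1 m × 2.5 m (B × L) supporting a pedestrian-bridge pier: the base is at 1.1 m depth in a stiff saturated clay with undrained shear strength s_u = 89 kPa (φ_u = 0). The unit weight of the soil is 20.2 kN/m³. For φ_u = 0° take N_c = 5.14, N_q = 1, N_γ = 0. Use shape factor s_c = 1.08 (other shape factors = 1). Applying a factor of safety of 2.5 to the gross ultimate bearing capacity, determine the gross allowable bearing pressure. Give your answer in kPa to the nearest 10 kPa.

q_all ≈ 210 kPa

Overburden at base level: q = 20.2 × 1.1 = 22.22 kPa.
Cohesion term c·N_c·s_c = 89 × 5.14 × 1.08 = 494.06 kPa; surcharge term q·N_q = 22.22 × 1 = 22.22 kPa.
q_ult = 494.06 + 22.22 = 516.28 kPa.
q_all = q_ult / FS = 516.28 / 2.5 = 206.51 kPa.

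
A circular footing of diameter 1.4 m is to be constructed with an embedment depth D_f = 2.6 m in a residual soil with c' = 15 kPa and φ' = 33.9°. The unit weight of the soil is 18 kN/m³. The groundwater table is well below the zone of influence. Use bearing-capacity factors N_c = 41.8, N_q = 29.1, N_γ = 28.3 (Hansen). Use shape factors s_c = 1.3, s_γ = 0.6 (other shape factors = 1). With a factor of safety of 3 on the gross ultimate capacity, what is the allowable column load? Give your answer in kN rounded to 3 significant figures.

Overburden at base level: q = 18 × 2.6 = 46.8 kPa.
Cohesion term c·N_c·s_c = 15 × 41.8 × 1.3 = 815.1 kPa; surcharge term q·N_q = 46.8 × 29.1 = 1361.9 kPa; self-weight term 0.5·γ·B·N_γ·s_γ = 0.5 × 18 × 1.4 × 28.3 × 0.6 = 213.95 kPa.
q_ult = 815.1 + 1361.9 + 213.95 = 2390.9 kPa.
Gross allowable pressure q_all = 2390.9 / 3 = 796.98 kPa.
Footing area = 1.5394 m², so allowable column load = 796.98 × 1.5394 = 1226.9 kN.

P_all ≈ 1230 kN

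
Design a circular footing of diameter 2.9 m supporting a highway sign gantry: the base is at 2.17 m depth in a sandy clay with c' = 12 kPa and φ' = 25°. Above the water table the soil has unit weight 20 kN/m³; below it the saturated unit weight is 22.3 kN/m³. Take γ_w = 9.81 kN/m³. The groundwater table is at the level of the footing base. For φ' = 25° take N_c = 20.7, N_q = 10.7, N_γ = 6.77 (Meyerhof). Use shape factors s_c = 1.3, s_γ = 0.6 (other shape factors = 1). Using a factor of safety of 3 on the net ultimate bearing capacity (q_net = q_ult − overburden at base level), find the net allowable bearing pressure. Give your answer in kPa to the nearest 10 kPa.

Effective surcharge at the founding depth q = γ·D_f = 20 × 2.17 = 43.4 kPa.
The water table coincides with the base, so in the self-weight term γ → γ' = 12.49 kN/m³.
q_ult = c·N_c·s_c + q·N_q + 0.5·γ·B·N_γ·s_γ
     = 12 × 20.7 × 1.3 + 43.4 × 10.7 + 0.5 × 12.49 × 2.9 × 6.77 × 0.6
     = 322.92 + 464.38 + 73.565 = 860.86 kPa.
q_net = 860.86 − 43.4 = 817.46 kPa.
q_all(net) = 817.46 / 3 = 272.49 kPa.

q_all(net) ≈ 270 kPa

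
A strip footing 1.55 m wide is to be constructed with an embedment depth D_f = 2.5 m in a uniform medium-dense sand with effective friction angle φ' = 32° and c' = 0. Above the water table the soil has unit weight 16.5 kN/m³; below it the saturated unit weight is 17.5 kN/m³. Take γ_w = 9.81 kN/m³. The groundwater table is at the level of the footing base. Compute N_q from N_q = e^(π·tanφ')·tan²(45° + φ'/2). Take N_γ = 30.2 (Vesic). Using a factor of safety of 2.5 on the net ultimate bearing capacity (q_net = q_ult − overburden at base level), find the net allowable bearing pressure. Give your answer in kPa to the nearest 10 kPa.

q_all(net) ≈ 440 kPa

N_q = e^(π·tan32°)·tan²(61°) = 23.18.
Overburden at base level: q = 16.5 × 2.5 = 41.25 kPa.
Below the base the soil is submerged, so the ½γBN_γ term uses γ' = 17.5 − 9.81 = 7.69 kN/m³.
Surcharge term q·N_q = 41.25 × 23.177 = 956.04 kPa; self-weight term 0.5·γ·B·N_γ = 0.5 × 7.69 × 1.55 × 30.2 = 179.98 kPa.
q_ult = 956.04 + 179.98 = 1136 kPa.
q_net = 1136 − 41.25 = 1094.8 kPa.
q_all(net) = 1094.8 / 2.5 = 437.91 kPa.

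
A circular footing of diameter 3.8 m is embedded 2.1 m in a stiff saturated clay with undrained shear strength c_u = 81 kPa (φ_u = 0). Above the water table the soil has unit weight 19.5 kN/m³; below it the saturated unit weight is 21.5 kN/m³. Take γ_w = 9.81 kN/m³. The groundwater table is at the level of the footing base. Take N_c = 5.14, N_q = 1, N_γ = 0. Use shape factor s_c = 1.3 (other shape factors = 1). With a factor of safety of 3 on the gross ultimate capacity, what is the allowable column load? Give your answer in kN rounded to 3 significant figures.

q = γ·D_f = 19.5 × 2.1 = 40.95 kPa.
c·N_c·s_c = 81 × 5.14 × 1.3 = 541.24 kPa
q·N_q = 40.95 × 1 = 40.95 kPa
q_ult = 541.24 + 40.95 = 582.19 kPa.
Gross allowable pressure q_all = 582.19 / 3 = 194.06 kPa.
Footing area = 11.3411 m², so allowable column load = 194.06 × 11.3411 = 2200.9 kN.

P_all ≈ 2200 kN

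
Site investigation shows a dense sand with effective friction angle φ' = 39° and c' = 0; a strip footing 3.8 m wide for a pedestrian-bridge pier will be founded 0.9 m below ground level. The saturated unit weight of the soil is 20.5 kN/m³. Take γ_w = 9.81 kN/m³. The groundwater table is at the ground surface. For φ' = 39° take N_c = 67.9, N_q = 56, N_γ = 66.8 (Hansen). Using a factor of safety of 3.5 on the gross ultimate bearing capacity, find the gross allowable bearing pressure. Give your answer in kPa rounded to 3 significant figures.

γ' = 20.5 − 9.81 = 10.69 kN/m³ (submerged throughout). q = 10.69 × 0.9 = 9.621 kPa; the same γ' applies in the ½γBN_γ term.
q·N_q = 9.621 × 56 = 538.78 kPa
0.5·γ·B·N_γ = 0.5 × 10.69 × 3.8 × 66.8 = 1356.8 kPa
q_ult = 538.78 + 1356.8 = 1895.6 kPa.
q_all = 1895.6 / 3.5 = 541.59 kPa.

q_all ≈ 542 kPa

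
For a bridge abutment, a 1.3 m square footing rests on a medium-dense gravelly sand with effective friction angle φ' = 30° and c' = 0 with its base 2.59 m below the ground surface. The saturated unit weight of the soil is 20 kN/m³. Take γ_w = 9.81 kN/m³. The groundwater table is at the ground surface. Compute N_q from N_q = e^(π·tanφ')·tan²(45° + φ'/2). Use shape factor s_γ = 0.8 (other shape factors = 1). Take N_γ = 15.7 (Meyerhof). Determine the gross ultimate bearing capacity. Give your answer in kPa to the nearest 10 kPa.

q_ult ≈ 570 kPa

tan30° = 0.5774, so N_q = e^(π×0.5774)·tan²(60°) = 6.134 × 3.0 = 18.4.
With the water table at the surface the whole profile is submerged: γ' = 20 − 9.81 = 10.19 kN/m³, so q = γ'·D_f = 26.392 kPa; the same γ' applies in the ½γBN_γ term.
q_ult = q·N_q + 0.5·γ·B·N_γ·s_γ
     = 26.392 × 18.401 + 0.5 × 10.19 × 1.3 × 15.7 × 0.8
     = 485.64 + 83.191 = 568.84 kPa.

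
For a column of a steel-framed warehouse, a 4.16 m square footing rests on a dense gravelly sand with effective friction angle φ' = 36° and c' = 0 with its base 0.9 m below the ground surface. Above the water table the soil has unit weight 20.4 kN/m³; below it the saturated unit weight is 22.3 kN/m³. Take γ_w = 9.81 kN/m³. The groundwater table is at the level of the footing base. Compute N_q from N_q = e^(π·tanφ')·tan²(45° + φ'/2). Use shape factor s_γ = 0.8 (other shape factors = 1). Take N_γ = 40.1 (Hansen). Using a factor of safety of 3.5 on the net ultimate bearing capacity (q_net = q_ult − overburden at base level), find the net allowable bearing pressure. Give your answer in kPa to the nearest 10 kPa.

N_q = e^(π·tan36°)·tan²(63°) = 37.75.
Effective surcharge at the founding depth q = γ·D_f = 20.4 × 0.9 = 18.36 kPa.
The water table coincides with the base, so in the self-weight term γ → γ' = 12.49 kN/m³.
q_ult = q·N_q + 0.5·γ·B·N_γ·s_γ
     = 18.36 × 37.752 + 0.5 × 12.49 × 4.16 × 40.1 × 0.8
     = 693.14 + 833.41 = 1526.5 kPa.
q_net = 1526.5 − 18.36 = 1508.2 kPa.
q_all(net) = 1508.2 / 3.5 = 430.91 kPa.

q_all(net) ≈ 430 kPa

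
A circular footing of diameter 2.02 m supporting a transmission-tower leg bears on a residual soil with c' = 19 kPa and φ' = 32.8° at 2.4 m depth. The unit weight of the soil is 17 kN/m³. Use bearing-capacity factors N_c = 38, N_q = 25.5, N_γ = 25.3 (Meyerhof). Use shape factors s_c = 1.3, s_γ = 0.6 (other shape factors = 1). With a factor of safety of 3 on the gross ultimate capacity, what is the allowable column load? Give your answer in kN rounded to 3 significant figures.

P_all ≈ 2390 kN

Effective surcharge at the founding depth q = γ·D_f = 17 × 2.4 = 40.8 kPa.
q_ult = c·N_c·s_c + q·N_q + 0.5·γ·B·N_γ·s_γ
     = 19 × 38 × 1.3 + 40.8 × 25.5 + 0.5 × 17 × 2.02 × 25.3 × 0.6
     = 938.6 + 1040.4 + 260.64 = 2239.6 kPa.
Gross allowable pressure q_all = 2239.6 / 3 = 746.55 kPa.
Footing area = 3.2047 m², so allowable column load = 746.55 × 3.2047 = 2392.5 kN.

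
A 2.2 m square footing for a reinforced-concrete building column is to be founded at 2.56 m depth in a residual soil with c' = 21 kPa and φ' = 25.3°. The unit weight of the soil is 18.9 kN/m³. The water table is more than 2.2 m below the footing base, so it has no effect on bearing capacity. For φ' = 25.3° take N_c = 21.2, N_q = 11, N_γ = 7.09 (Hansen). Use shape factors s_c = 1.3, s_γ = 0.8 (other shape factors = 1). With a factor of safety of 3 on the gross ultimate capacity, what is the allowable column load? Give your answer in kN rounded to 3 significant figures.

Overburden at base level: q = 18.9 × 2.56 = 48.384 kPa.
Cohesion term c·N_c·s_c = 21 × 21.2 × 1.3 = 578.76 kPa; surcharge term q·N_q = 48.384 × 11 = 532.22 kPa; self-weight term 0.5·γ·B·N_γ·s_γ = 0.5 × 18.9 × 2.2 × 7.09 × 0.8 = 117.92 kPa.
q_ult = 578.76 + 532.22 + 117.92 = 1228.9 kPa.
Gross allowable pressure q_all = 1228.9 / 3 = 409.63 kPa.
Footing area = 4.84 m², so allowable column load = 409.63 × 4.84 = 1982.6 kN.

P_all ≈ 1980 kN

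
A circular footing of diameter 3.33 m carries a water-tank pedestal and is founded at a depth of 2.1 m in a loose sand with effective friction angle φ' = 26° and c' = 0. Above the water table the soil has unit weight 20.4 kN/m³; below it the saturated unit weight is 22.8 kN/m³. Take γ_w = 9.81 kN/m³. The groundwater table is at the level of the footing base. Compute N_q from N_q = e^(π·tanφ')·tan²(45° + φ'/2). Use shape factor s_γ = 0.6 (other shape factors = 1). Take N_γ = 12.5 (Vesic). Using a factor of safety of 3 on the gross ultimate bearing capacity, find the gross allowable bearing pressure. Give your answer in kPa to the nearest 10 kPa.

q_all ≈ 220 kPa

N_q = e^(π·tan26°)·tan²(58°) = 11.85.
Effective surcharge at the founding depth q = γ·D_f = 20.4 × 2.1 = 42.84 kPa.
The water table coincides with the base, so in the self-weight term γ → γ' = 12.99 kN/m³.
q_ult = q·N_q + 0.5·γ·B·N_γ·s_γ
     = 42.84 × 11.854 + 0.5 × 12.99 × 3.33 × 12.5 × 0.6
     = 507.83 + 162.21 = 670.05 kPa.
q_all = 670.05 / 3 = 223.35 kPa.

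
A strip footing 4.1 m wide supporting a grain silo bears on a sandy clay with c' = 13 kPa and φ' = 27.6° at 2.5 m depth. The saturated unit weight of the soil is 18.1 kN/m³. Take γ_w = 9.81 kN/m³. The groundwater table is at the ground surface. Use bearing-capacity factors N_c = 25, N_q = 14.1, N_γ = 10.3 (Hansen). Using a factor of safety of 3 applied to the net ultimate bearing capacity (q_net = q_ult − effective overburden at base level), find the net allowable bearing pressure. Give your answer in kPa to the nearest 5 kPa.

q_all(net) ≈ 255 kPa

Water table at ground surface, so effective unit weight γ' = 18.1 − 9.81 = 8.29 kN/m³ is used throughout; overburden q = 8.29 × 2.5 = 20.725 kPa; the same γ' applies in the ½γBN_γ term.
Cohesion term c·N_c = 13 × 25 = 325 kPa; surcharge term q·N_q = 20.725 × 14.1 = 292.22 kPa; self-weight term 0.5·γ·B·N_γ = 0.5 × 8.29 × 4.1 × 10.3 = 175.04 kPa.
q_ult = 325 + 292.22 + 175.04 = 792.27 kPa.
Net ultimate: q_net = 792.27 − 20.725 = 771.54 kPa.
q_all(net) = 771.54 / 3 = 257.18 kPa.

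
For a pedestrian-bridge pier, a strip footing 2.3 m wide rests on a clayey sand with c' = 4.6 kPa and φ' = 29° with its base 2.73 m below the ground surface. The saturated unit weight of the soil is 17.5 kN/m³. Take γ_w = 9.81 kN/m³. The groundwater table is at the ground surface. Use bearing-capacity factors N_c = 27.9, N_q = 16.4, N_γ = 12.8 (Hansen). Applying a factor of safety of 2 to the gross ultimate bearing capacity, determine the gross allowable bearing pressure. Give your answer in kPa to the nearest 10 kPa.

γ' = 17.5 − 9.81 = 7.69 kN/m³ (submerged throughout). q = 7.69 × 2.73 = 20.994 kPa; the same γ' applies in the ½γBN_γ term.
c·N_c = 4.6 × 27.9 = 128.34 kPa
q·N_q = 20.994 × 16.4 = 344.3 kPa
0.5·γ·B·N_γ = 0.5 × 7.69 × 2.3 × 12.8 = 113.2 kPa
q_ult = 128.34 + 344.3 + 113.2 = 585.83 kPa.
q_all = q_ult / FS = 585.83 / 2 = 292.92 kPa.

q_all ≈ 290 kPa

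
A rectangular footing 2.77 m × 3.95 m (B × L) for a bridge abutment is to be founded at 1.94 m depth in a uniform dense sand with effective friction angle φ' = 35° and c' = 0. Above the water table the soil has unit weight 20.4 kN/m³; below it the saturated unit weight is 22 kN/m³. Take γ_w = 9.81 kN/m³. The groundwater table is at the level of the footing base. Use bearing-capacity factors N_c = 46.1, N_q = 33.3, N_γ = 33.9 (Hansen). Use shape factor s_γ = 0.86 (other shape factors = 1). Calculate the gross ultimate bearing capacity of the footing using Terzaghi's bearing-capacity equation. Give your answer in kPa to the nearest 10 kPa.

Overburden at base level: q = 20.4 × 1.94 = 39.576 kPa.
Below the base the soil is submerged, so the ½γBN_γ term uses γ' = 22 − 9.81 = 12.19 kN/m³.
Surcharge term q·N_q = 39.576 × 33.3 = 1317.9 kPa; self-weight term 0.5·γ·B·N_γ·s_γ = 0.5 × 12.19 × 2.77 × 33.9 × 0.86 = 492.21 kPa.
q_ult = 1317.9 + 492.21 = 1810.1 kPa.

q_ult ≈ 1810 kPa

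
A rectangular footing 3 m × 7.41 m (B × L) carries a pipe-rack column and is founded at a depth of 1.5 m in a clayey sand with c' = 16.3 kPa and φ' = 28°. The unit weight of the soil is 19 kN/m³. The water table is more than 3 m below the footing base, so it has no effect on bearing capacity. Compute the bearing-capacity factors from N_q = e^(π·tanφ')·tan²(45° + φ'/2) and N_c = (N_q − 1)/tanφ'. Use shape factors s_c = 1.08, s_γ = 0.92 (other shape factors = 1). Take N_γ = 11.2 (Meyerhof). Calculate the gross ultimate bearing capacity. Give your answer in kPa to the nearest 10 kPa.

tan28° = 0.5317, so N_q = e^(π×0.5317)·tan²(59°) = 5.314 × 2.77 = 14.72.
N_c = (14.72 − 1)/tan28° = 25.8.
Overburden at base level: q = 19 × 1.5 = 28.5 kPa.
Cohesion term c·N_c·s_c = 16.3 × 25.803 × 1.08 = 454.24 kPa; surcharge term q·N_q = 28.5 × 14.72 = 419.52 kPa; self-weight term 0.5·γ·B·N_γ·s_γ = 0.5 × 19 × 3 × 11.2 × 0.92 = 293.66 kPa.
q_ult = 454.24 + 419.52 + 293.66 = 1167.4 kPa.

q_ult ≈ 1170 kPa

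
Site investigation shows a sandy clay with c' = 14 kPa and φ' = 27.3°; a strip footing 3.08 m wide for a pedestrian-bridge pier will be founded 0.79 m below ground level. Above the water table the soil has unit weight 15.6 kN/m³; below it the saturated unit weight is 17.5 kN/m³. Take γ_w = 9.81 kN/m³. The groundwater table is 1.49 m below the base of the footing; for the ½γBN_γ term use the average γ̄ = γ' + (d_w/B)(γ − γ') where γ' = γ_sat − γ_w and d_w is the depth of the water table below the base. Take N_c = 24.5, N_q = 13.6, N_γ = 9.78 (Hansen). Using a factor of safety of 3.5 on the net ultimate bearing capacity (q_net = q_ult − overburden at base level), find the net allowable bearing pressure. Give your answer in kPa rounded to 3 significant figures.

Effective surcharge at the founding depth q = γ·D_f = 15.6 × 0.79 = 12.324 kPa.
With d_w = 1.49 m < B, γ̄ = 7.69 + (1.49/3.08) × (15.6 − 7.69) = 11.517 kN/m³.
q_ult = c·N_c + q·N_q + 0.5·γ·B·N_γ
     = 14 × 24.5 + 12.324 × 13.6 + 0.5 × 11.517 × 3.08 × 9.78
     = 343 + 167.61 + 173.45 = 684.06 kPa.
q_net = 684.06 − 12.324 = 671.74 kPa.
q_all(net) = 671.74 / 3.5 = 191.92 kPa.

q_all(net) ≈ 192 kPa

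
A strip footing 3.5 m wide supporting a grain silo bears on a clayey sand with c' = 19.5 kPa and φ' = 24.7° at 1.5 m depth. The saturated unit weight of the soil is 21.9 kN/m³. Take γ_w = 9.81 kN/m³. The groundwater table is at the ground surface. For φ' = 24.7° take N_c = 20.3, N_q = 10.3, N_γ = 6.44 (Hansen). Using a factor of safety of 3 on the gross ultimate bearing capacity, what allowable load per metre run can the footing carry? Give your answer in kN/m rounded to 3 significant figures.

≈ 839 kN/m

γ' = 21.9 − 9.81 = 12.09 kN/m³ (submerged throughout). q = 12.09 × 1.5 = 18.135 kPa; the same γ' applies in the ½γBN_γ term.
c·N_c = 19.5 × 20.3 = 395.85 kPa
q·N_q = 18.135 × 10.3 = 186.79 kPa
0.5·γ·B·N_γ = 0.5 × 12.09 × 3.5 × 6.44 = 136.25 kPa
q_ult = 395.85 + 186.79 + 136.25 = 718.89 kPa.
Gross allowable pressure q_all = 718.89 / 3 = 239.63 kPa.
Allowable wall load = q_all × B = 239.63 × 3.5 = 838.71 kN per metre run.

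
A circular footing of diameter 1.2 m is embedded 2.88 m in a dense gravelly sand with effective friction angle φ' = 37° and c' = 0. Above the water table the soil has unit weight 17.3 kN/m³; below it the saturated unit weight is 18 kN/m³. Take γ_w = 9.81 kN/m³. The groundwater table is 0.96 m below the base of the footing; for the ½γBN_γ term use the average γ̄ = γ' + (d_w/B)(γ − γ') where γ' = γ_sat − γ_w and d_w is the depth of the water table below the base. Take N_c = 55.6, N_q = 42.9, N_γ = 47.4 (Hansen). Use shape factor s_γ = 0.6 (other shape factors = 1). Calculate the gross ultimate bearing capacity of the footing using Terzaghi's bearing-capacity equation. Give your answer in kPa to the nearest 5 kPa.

q = γ·D_f = 17.3 × 2.88 = 49.824 kPa.
γ' = 8.19 kN/m³; averaging over the depth B below the base, γ̄ = γ' + (d_w/B)(γ − γ') = 15.478 kN/m³.
q·N_q = 49.824 × 42.9 = 2137.4 kPa
0.5·γ·B·N_γ·s_γ = 0.5 × 15.478 × 1.2 × 47.4 × 0.6 = 264.12 kPa
q_ult = 2137.4 + 264.12 = 2401.6 kPa.

q_ult ≈ 2400 kPa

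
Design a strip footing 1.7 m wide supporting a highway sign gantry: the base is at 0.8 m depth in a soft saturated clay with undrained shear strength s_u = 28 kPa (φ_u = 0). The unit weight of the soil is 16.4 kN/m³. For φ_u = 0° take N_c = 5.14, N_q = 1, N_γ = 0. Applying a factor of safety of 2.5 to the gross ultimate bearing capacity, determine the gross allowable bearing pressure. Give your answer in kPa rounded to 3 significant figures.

q = γ·D_f = 16.4 × 0.8 = 13.12 kPa.
c·N_c = 28 × 5.14 = 143.92 kPa
q·N_q = 13.12 × 1 = 13.12 kPa
q_ult = 143.92 + 13.12 = 157.04 kPa.
q_all = q_ult / FS = 157.04 / 2.5 = 62.816 kPa.

q_all ≈ 62.8 kPa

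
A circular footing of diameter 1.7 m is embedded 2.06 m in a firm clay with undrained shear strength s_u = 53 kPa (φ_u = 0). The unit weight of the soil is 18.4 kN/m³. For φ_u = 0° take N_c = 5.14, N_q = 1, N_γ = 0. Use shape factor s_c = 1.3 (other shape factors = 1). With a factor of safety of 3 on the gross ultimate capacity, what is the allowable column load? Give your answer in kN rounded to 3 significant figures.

P_all ≈ 297 kN

Overburden at base level: q = 18.4 × 2.06 = 37.904 kPa.
Cohesion term c·N_c·s_c = 53 × 5.14 × 1.3 = 354.15 kPa; surcharge term q·N_q = 37.904 × 1 = 37.904 kPa.
q_ult = 354.15 + 37.904 = 392.05 kPa.
Gross allowable pressure q_all = 392.05 / 3 = 130.68 kPa.
Footing area = 2.2698 m², so allowable column load = 130.68 × 2.2698 = 296.63 kN.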